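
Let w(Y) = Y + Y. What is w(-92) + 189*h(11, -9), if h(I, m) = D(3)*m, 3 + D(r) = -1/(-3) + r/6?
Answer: 7003/2 ≈ 3501.5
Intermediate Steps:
D(r) = -8/3 + r/6 (D(r) = -3 + (-1/(-3) + r/6) = -3 + (-1*(-⅓) + r*(⅙)) = -3 + (⅓ + r/6) = -8/3 + r/6)
w(Y) = 2*Y
h(I, m) = -13*m/6 (h(I, m) = (-8/3 + (⅙)*3)*m = (-8/3 + ½)*m = -13*m/6)
w(-92) + 189*h(11, -9) = 2*(-92) + 189*(-13/6*(-9)) = -184 + 189*(39/2) = -184 + 7371/2 = 7003/2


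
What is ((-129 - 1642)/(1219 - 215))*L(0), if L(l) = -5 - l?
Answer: 8855/1004 ≈ 8.8197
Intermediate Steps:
((-129 - 1642)/(1219 - 215))*L(0) = ((-129 - 1642)/(1219 - 215))*(-5 - 1*0) = (-1771/1004)*(-5 + 0) = -1771*1/1004*(-5) = -1771/1004*(-5) = 8855/1004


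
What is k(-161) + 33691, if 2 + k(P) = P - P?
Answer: 33689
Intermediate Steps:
k(P) = -2 (k(P) = -2 + (P - P) = -2 + 0 = -2)
k(-161) + 33691 = -2 + 33691 = 33689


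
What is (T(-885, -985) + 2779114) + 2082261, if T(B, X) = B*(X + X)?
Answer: 6604825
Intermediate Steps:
T(B, X) = 2*B*X (T(B, X) = B*(2*X) = 2*B*X)
(T(-885, -985) + 2779114) + 2082261 = (2*(-885)*(-985) + 2779114) + 2082261 = (1743450 + 2779114) + 2082261 = 4522564 + 2082261 = 6604825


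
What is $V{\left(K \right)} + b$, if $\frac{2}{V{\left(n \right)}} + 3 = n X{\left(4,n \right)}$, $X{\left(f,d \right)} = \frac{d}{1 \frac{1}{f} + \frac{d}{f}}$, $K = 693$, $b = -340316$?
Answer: $- \frac{326518567718}{959457} \approx -3.4032 \cdot 10^{5}$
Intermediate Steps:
$X{\left(f,d \right)} = \frac{d}{\frac{1}{f} + \frac{d}{f}}$
$V{\left(n \right)} = \frac{2}{-3 + \frac{4 n^{2}}{1 + n}}$ ($V{\left(n \right)} = \frac{2}{-3 + n n 4 \frac{1}{1 + n}} = \frac{2}{-3 + n \frac{4 n}{1 + n}} = \frac{2}{-3 + \frac{4 n^{2}}{1 + n}}$)
$V{\left(K \right)} + b = \frac{2 \left(1 + 693\right)}{-3 - 2079 + 4 \cdot 693^{2}} - 340316 = 2 \frac{1}{-3 - 2079 + 4 \cdot 480249} \cdot 694 - 340316 = 2 \frac{1}{-3 - 2079 + 1920996} \cdot 694 - 340316 = 2 \cdot \frac{1}{1918914} \cdot 694 - 340316 = \frac{694}{959457} - 340316 = - \frac{326518567718}{959457}$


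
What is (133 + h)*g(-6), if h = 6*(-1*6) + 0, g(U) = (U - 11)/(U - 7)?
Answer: 1649/13 ≈ 126.85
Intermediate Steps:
g(U) = (-11 + U)/(-7 + U)
h = -36 (h = 6*(-6) + 0 = -36 + 0 = -36)
(133 + h)*g(-6) = (133 - 36)*((-11 - 6)/(-7 - 6)) = 97*(-17/(-13)) = 97*(-1/13*(-17)) = 97*(17/13) = 1649/13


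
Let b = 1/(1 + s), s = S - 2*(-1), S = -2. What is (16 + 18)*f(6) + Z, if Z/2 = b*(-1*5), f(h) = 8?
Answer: 262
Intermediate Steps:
s = 0 (s = -2 - 2*(-1) = -2 + 2 = 0)
b = 1 (b = 1/(1 + 0) = 1/1 = 1)
Z = -10 (Z = 2*(1*(-1*5)) = 2*(1*(-5)) = 2*(-5) = -10)
(16 + 18)*f(6) + Z = (16 + 18)*8 - 10 = 34*8 - 10 = 272 - 10 = 262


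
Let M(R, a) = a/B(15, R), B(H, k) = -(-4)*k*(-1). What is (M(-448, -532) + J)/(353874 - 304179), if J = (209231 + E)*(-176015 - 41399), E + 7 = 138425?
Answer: -4837360619923/3180480 ≈ -1.5210e+6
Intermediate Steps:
E = 138418 (E = -7 + 138425 = 138418)
J = -75583759686 (J = (209231 + 138418)*(-176015 - 41399) = 347649*(-217414) = -75583759686)
B(H, k) = -4*k (B(H, k) = (4*k)*(-1) = -4*k)
M(R, a) = -a/(4*R) (M(R, a) = a/((-4*R)) = a*(-1/(4*R)) = -a/(4*R))
(M(-448, -532) + J)/(353874 - 304179) = (-1/4*(-532)/(-448) - 75583759686)/(353874 - 304179) = (-1/4*(-532)*(-1/448) - 75583759686)/49695 = (-19/64 - 75583759686)*(1/49695) = -4837360619923/64*1/49695 = -4837360619923/3180480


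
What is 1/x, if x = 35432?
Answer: 1/35432 ≈ 2.8223e-5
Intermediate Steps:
1/x = 1/35432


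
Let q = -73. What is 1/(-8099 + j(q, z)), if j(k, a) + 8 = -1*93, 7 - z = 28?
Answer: -1/8200 ≈ -0.00012195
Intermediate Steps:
z = -21 (z = 7 - 1*28 = 7 - 28 = -21)
j(k, a) = -101 (j(k, a) = -8 - 1*93 = -8 - 93 = -101)
1/(-8099 + j(q, z)) = 1/(-8099 - 101) = 1/(-8200) = -1/8200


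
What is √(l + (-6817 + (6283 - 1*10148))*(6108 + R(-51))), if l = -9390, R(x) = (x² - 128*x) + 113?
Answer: I*√163978090 ≈ 12805.0*I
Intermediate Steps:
R(x) = 113 + x² - 128*x
√(l + (-6817 + (6283 - 1*10148))*(6108 + R(-51))) = √(-9390 + (-6817 + (6283 - 1*10148))*(6108 + (113 + (-51)² - 128*(-51)))) = √(-9390 + (-6817 + (6283 - 10148))*(6108 + (113 + 2601 + 6528))) = √(-9390 + (-6817 - 3865)*(6108 + 9242)) = √(-9390 - 10682*15350) = √(-9390 - 163968700) = √(-163978090) = I*√163978090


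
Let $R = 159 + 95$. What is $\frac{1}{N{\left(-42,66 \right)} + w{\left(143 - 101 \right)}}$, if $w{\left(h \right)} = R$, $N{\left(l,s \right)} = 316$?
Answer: $\frac{1}{570} \approx 0.0017544$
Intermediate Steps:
$R = 254$
$w{\left(h \right)} = 254$
$\frac{1}{N{\left(-42,66 \right)} + w{\left(143 - 101 \right)}} = \frac{1}{316 + 254} = \frac{1}{570}$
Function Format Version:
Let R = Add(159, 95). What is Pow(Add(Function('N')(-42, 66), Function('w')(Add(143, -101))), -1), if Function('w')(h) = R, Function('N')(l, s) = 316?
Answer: Rational(1, 570) ≈ 0.0017544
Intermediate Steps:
R = 254
Function('w')(h) = 254
Pow(Add(Function('N')(-42, 66), Function('w')(Add(143, -101))), -1) = Pow(Add(316, 254), -1) = Pow(570, -1) = Rational(1, 570)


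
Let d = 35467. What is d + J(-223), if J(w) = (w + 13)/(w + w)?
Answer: 7909246/223 ≈ 35468.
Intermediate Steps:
J(w) = (13 + w)/(2*w) (J(w) = (13 + w)/((2*w)) = (13 + w)*(1/(2*w)) = (13 + w)/(2*w))
d + J(-223) = 35467 + (½)*(13 - 223)/(-223) = 35467 + (½)*(-1/223)*(-210) = 35467 + 105/223 = 7909246/223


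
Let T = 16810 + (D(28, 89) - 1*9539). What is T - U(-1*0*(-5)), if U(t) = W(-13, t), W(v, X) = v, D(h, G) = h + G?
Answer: 7401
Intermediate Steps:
D(h, G) = G + h
U(t) = -13
T = 7388 (T = 16810 + ((89 + 28) - 1*9539) = 16810 + (117 - 9539) = 16810 - 9422 = 7388)
T - U(-1*0*(-5)) = 7388 - 1*(-13) = 7388 + 13 = 7401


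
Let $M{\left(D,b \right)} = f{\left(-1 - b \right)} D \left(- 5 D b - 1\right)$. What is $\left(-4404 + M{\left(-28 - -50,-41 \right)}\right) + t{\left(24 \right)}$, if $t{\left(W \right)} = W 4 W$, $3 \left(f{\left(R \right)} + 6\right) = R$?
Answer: $725352$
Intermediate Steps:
$f{\left(R \right)} = -6 + \frac{R}{3}$
$t{\left(W \right)} = 4 W^{2}$ ($t{\left(W \right)} = 4 W W = 4 W^{2}$)
$M{\left(D,b \right)} = D \left(-1 - 5 D b\right) \left(- \frac{19}{3} - \frac{b}{3}\right)$ ($M{\left(D,b \right)} = \left(-6 + \frac{-1 - b}{3}\right) D \left(- 5 D b - 1\right) = \left(-6 - \left(\frac{1}{3} + \frac{b}{3}\right)\right) D \left(- 5 D b - 1\right) = \left(- \frac{19}{3} - \frac{b}{3}\right) D \left(-1 - 5 D b\right) = D \left(- \frac{19}{3} - \frac{b}{3}\right) \left(-1 - 5 D b\right) = D \left(-1 - 5 D b\right) \left(- \frac{19}{3} - \frac{b}{3}\right)$)
$\left(-4404 + M{\left(-28 - -50,-41 \right)}\right) + t{\left(24 \right)} = \left(-4404 + \frac{\left(-28 - -50\right) \left(1 + 5 \left(-28 - -50\right) \left(-41\right)\right) \left(19 - 41\right)}{3}\right) + 4 \cdot 24^{2} = \left(-4404 + \frac{1}{3} \left(-28 + 50\right) \left(1 + 5 \left(-28 + 50\right) \left(-41\right)\right) \left(-22\right)\right) + 4 \cdot 576 = \left(-4404 + \frac{1}{3} \cdot 22 \left(1 + 5 \cdot 22 \left(-41\right)\right) \left(-22\right)\right) + 2304 = \left(-4404 + \frac{1}{3} \cdot 22 \left(1 - 4510\right) \left(-22\right)\right) + 2304 = \left(-4404 + \frac{1}{3} \cdot 22 \left(-4509\right) \left(-22\right)\right) + 2304 = \left(-4404 + 727452\right) + 2304 = 723048 + 2304 = 725352$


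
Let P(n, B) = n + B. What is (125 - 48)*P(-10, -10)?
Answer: -1540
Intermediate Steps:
P(n, B) = B + n
(125 - 48)*P(-10, -10) = (125 - 48)*(-10 - 10) = 77*(-20) = -1540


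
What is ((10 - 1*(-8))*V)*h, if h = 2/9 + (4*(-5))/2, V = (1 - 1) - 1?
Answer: 176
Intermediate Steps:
V = -1 (V = 0 - 1 = -1)
h = -88/9 (h = 2*(1/9) - 20*1/2 = 2/9 - 10 = -88/9 ≈ -9.7778)
((10 - 1*(-8))*V)*h = ((10 - 1*(-8))*(-1))*(-88/9) = ((10 + 8)*(-1))*(-88/9) = (18*(-1))*(-88/9) = -18*(-88/9) = 176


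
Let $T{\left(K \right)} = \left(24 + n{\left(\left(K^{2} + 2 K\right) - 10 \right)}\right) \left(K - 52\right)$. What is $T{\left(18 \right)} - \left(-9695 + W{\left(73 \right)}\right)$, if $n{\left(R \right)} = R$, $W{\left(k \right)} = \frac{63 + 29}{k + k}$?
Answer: $- \frac{220579}{73} \approx -3021.6$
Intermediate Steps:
$W{\left(k \right)} = \frac{46}{k}$ ($W{\left(k \right)} = \frac{92}{2 k} = 92 \frac{1}{2 k} = \frac{46}{k}$)
$T{\left(K \right)} = \left(-52 + K\right) \left(14 + K^{2} + 2 K\right)$ ($T{\left(K \right)} = \left(24 - \left(10 - K^{2} - 2 K\right)\right) \left(K - 52\right) = \left(24 + \left(-10 + K^{2} + 2 K\right)\right) \left(-52 + K\right) = \left(14 + K^{2} + 2 K\right) \left(-52 + K\right) = \left(-52 + K\right) \left(14 + K^{2} + 2 K\right)$)
$T{\left(18 \right)} - \left(-9695 + W{\left(73 \right)}\right) = \left(-728 + 18^{3} - 1620 - 50 \cdot 18^{2}\right) - \left(-9695 + \frac{46}{73}\right) = \left(-728 + 5832 - 1620 - 16200\right) - \left(-9695 + 46 \cdot \frac{1}{73}\right) = \left(-728 + 5832 - 1620 - 16200\right) - \left(-9695 + \frac{46}{73}\right) = -12716 - - \frac{707689}{73} = -12716 + \frac{707689}{73} = - \frac{220579}{73}$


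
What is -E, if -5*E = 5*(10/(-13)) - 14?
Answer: -232/65 ≈ -3.5692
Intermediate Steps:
E = 232/65 (E = -(5*(10/(-13)) - 14)/5 = -(5*(10*(-1/13)) - 14)/5 = -(5*(-10/13) - 14)/5 = -(-50/13 - 14)/5 = -⅕*(-232/13) = 232/65 ≈ 3.5692)
-E = -1*232/65 = -232/65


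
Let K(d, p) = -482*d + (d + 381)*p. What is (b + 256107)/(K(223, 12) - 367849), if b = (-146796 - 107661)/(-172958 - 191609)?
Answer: -4446115006/8126146349 ≈ -0.54714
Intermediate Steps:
K(d, p) = -482*d + p*(381 + d) (K(d, p) = -482*d + (381 + d)*p = -482*d + p*(381 + d))
b = 36351/52081 (b = -254457/(-364567) = -254457*(-1/364567) = 36351/52081 ≈ 0.69797)
(b + 256107)/(K(223, 12) - 367849) = (36351/52081 + 256107)/((-482*223 + 381*12 + 223*12) - 367849) = 13338345018/(52081*((-107486 + 4572 + 2676) - 367849)) = 13338345018/(52081*(-100238 - 367849)) = (13338345018/52081)/(-468087) = (13338345018/52081)*(-1/468087) = -4446115006/8126146349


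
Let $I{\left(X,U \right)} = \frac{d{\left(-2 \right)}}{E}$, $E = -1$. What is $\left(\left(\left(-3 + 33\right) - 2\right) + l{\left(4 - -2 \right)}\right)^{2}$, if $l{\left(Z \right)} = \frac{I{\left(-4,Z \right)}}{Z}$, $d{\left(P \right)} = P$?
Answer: $\frac{7225}{9} \approx 802.78$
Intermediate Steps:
$I{\left(X,U \right)} = 2$ ($I{\left(X,U \right)} = - \frac{2}{-1} = \left(-2\right) \left(-1\right) = 2$)
$l{\left(Z \right)} = \frac{2}{Z}$
$\left(\left(\left(-3 + 33\right) - 2\right) + l{\left(4 - -2 \right)}\right)^{2} = \left(\left(\left(-3 + 33\right) - 2\right) + \frac{2}{4 - -2}\right)^{2} = \left(\left(30 - 2\right) + \frac{2}{4 + 2}\right)^{2} = \left(28 + \frac{2}{6}\right)^{2} = \left(28 + 2 \cdot \frac{1}{6}\right)^{2} = \left(28 + \frac{1}{3}\right)^{2} = \left(\frac{85}{3}\right)^{2} = \frac{7225}{9}$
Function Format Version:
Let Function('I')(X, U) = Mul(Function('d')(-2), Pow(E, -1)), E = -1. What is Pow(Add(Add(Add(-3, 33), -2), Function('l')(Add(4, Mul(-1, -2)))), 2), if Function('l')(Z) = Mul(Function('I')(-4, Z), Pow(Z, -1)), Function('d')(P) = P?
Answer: Rational(7225, 9) ≈ 802.78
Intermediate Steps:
Function('I')(X, U) = 2 (Function('I')(X, U) = Mul(-2, Pow(-1, -1)) = Mul(-2, -1) = 2)
Function('l')(Z) = Mul(2, Pow(Z, -1))
Pow(Add(Add(Add(-3, 33), -2), Function('l')(Add(4, Mul(-1, -2)))), 2) = Pow(Add(Add(Add(-3, 33), -2), Mul(2, Pow(Add(4, Mul(-1, -2)), -1))), 2) = Pow(Add(Add(30, -2), Mul(2, Pow(Add(4, 2), -1))), 2) = Pow(Add(28, Mul(2, Pow(6, -1))), 2) = Pow(Add(28, Mul(2, Rational(1, 6))), 2) = Pow(Add(28, Rational(1, 3)), 2) = Pow(Rational(85, 3), 2) = Rational(7225, 9)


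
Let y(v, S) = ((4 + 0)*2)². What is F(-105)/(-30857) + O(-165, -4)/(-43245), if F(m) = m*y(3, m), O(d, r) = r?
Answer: 290729828/1334410965 ≈ 0.21787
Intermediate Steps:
y(v, S) = 64 (y(v, S) = (4*2)² = 8² = 64)
F(m) = 64*m (F(m) = m*64 = 64*m)
F(-105)/(-30857) + O(-165, -4)/(-43245) = (64*(-105))/(-30857) - 4/(-43245) = -6720*(-1/30857) - 4*(-1/43245) = 6720/30857 + 4/43245 = 290729828/1334410965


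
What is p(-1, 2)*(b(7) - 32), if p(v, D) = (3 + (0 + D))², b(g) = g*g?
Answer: 425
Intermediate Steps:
b(g) = g²
p(v, D) = (3 + D)²
p(-1, 2)*(b(7) - 32) = (3 + 2)²*(7² - 32) = 5²*(49 - 32) = 25*17 = 425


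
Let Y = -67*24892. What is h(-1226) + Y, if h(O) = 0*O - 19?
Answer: -1667783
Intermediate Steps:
h(O) = -19 (h(O) = 0 - 19 = -19)
Y = -1667764
h(-1226) + Y = -19 - 1667764 = -1667783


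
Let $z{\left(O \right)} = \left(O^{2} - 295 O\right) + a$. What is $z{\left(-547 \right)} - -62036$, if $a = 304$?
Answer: $522914$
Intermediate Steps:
$z{\left(O \right)} = 304 + O^{2} - 295 O$ ($z{\left(O \right)} = \left(O^{2} - 295 O\right) + 304 = 304 + O^{2} - 295 O$)
$z{\left(-547 \right)} - -62036 = \left(304 + \left(-547\right)^{2} - -161365\right) - -62036 = \left(304 + 299209 + 161365\right) + 62036 = 460878 + 62036 = 522914$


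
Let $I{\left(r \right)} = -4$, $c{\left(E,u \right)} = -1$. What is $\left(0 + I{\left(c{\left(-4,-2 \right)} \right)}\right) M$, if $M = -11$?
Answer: $44$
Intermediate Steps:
$\left(0 + I{\left(c{\left(-4,-2 \right)} \right)}\right) M = \left(0 - 4\right) \left(-11\right) = \left(-4\right) \left(-11\right) = 44$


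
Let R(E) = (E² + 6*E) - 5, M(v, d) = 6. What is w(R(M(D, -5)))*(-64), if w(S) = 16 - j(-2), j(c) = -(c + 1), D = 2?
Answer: -960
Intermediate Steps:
R(E) = -5 + E² + 6*E
j(c) = -1 - c (j(c) = -(1 + c) = -1 - c)
w(S) = 15 (w(S) = 16 - (-1 - 1*(-2)) = 16 - (-1 + 2) = 16 - 1*1 = 16 - 1 = 15)
w(R(M(D, -5)))*(-64) = 15*(-64) = -960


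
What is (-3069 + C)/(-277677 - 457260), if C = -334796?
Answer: 337865/734937 ≈ 0.45972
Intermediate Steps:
(-3069 + C)/(-277677 - 457260) = (-3069 - 334796)/(-277677 - 457260) = -337865/(-734937) = -337865*(-1/734937) = 337865/734937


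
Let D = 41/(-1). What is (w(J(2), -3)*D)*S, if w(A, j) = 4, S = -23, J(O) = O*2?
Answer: 3772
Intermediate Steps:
J(O) = 2*O
D = -41 (D = 41*(-1) = -41)
(w(J(2), -3)*D)*S = (4*(-41))*(-23) = -164*(-23) = 3772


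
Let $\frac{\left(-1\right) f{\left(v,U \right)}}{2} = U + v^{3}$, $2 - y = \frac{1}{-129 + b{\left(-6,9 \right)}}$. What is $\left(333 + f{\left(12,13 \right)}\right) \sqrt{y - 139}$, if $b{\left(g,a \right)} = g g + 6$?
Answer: $- \frac{3149 i \sqrt{1036866}}{87} \approx - 36857.0 i$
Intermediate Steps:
$b{\left(g,a \right)} = 6 + g^{2}$ ($b{\left(g,a \right)} = g^{2} + 6 = 6 + g^{2}$)
$y = \frac{175}{87}$ ($y = 2 - \frac{1}{-129 + \left(6 + \left(-6\right)^{2}\right)} = 2 - \frac{1}{-129 + \left(6 + 36\right)} = 2 - \frac{1}{-129 + 42} = 2 - \frac{1}{-87} = 2 - - \frac{1}{87} = 2 + \frac{1}{87} = \frac{175}{87} \approx 2.0115$)
$f{\left(v,U \right)} = - 2 U - 2 v^{3}$ ($f{\left(v,U \right)} = - 2 \left(U + v^{3}\right) = - 2 U - 2 v^{3}$)
$\left(333 + f{\left(12,13 \right)}\right) \sqrt{y - 139} = \left(333 - \left(26 + 2 \cdot 12^{3}\right)\right) \sqrt{\frac{175}{87} - 139} = \left(333 - 3482\right) \sqrt{- \frac{11918}{87}} = \left(333 - 3482\right) \frac{i \sqrt{1036866}}{87} = - 3149 \frac{i \sqrt{1036866}}{87} = - \frac{3149 i \sqrt{1036866}}{87}$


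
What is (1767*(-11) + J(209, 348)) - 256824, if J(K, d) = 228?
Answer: -276033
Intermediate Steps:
(1767*(-11) + J(209, 348)) - 256824 = (1767*(-11) + 228) - 256824 = (-19437 + 228) - 256824 = -19209 - 256824 = -276033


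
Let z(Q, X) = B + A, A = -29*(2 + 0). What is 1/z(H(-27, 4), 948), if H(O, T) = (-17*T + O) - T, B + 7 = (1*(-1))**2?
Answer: -1/64 ≈ -0.015625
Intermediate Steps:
B = -6 (B = -7 + (1*(-1))**2 = -7 + (-1)**2 = -7 + 1 = -6)
A = -58 (A = -29*2 = -58)
H(O, T) = O - 18*T (H(O, T) = (O - 17*T) - T = O - 18*T)
z(Q, X) = -64 (z(Q, X) = -6 - 58 = -64)
1/z(H(-27, 4), 948) = 1/(-64) = -1/64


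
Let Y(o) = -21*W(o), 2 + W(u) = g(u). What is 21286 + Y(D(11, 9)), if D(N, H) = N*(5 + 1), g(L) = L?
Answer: 19942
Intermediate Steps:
D(N, H) = 6*N (D(N, H) = N*6 = 6*N)
W(u) = -2 + u
Y(o) = 42 - 21*o (Y(o) = -21*(-2 + o) = 42 - 21*o)
21286 + Y(D(11, 9)) = 21286 + (42 - 126*11) = 21286 + (42 - 21*66) = 21286 + (42 - 1386) = 21286 - 1344 = 19942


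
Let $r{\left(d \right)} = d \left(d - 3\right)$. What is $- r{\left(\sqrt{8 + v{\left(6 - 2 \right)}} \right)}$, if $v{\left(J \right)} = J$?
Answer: $-12 + 6 \sqrt{3} \approx -1.6077$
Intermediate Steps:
$r{\left(d \right)} = d \left(-3 + d\right)$
$- r{\left(\sqrt{8 + v{\left(6 - 2 \right)}} \right)} = - \sqrt{8 + \left(6 - 2\right)} \left(-3 + \sqrt{8 + \left(6 - 2\right)}\right) = - \sqrt{8 + 4} \left(-3 + \sqrt{8 + 4}\right) = - \sqrt{12} \left(-3 + \sqrt{12}\right) = - 2 \sqrt{3} \left(-3 + 2 \sqrt{3}\right)$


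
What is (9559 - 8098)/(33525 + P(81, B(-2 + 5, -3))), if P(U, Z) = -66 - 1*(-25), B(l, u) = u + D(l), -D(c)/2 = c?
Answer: 1461/33484 ≈ 0.043633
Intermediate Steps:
D(c) = -2*c
B(l, u) = u - 2*l
P(U, Z) = -41 (P(U, Z) = -66 + 25 = -41)
(9559 - 8098)/(33525 + P(81, B(-2 + 5, -3))) = (9559 - 8098)/(33525 - 41) = 1461/33484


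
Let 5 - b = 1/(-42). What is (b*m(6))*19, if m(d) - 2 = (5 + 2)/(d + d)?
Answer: 124279/504 ≈ 246.59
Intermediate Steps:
m(d) = 2 + 7/(2*d) (m(d) = 2 + (5 + 2)/(d + d) = 2 + 7/((2*d)) = 2 + 7*(1/(2*d)) = 2 + 7/(2*d))
b = 211/42 (b = 5 - 1/(-42) = 5 - 1*(-1/42) = 5 + 1/42 = 211/42 ≈ 5.0238)
(b*m(6))*19 = (211*(2 + (7/2)/6)/42)*19 = (211*(2 + (7/2)*(⅙))/42)*19 = (211*(2 + 7/12)/42)*19 = ((211/42)*(31/12))*19 = (6541/504)*19 = 124279/504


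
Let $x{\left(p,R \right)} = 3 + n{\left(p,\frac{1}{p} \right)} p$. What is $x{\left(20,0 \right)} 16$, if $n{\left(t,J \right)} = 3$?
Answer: $1008$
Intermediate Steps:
$x{\left(p,R \right)} = 3 + 3 p$
$x{\left(20,0 \right)} 16 = \left(3 + 3 \cdot 20\right) 16 = \left(3 + 60\right) 16 = 63 \cdot 16 = 1008$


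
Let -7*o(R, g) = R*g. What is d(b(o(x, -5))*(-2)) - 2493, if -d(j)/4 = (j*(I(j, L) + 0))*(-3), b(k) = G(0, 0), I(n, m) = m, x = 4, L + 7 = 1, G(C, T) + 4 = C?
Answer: -3069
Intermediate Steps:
G(C, T) = -4 + C
L = -6 (L = -7 + 1 = -6)
o(R, g) = -R*g/7
b(k) = -4 (b(k) = -4 + 0 = -4)
d(j) = -72*j (d(j) = -4*j*(-6 + 0)*(-3) = -4*j*(-6)*(-3) = -4*(-6*j)*(-3) = -72*j)
d(b(o(x, -5))*(-2)) - 2493 = -(-288)*(-2) - 2493 = -72*8 - 2493 = -576 - 2493 = -3069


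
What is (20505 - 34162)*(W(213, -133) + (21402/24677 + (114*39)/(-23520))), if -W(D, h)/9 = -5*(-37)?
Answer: 314103651396567/13819120 ≈ 2.2730e+7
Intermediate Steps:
W(D, h) = -1665 (W(D, h) = -(-45)*(-37) = -9*185 = -1665)
(20505 - 34162)*(W(213, -133) + (21402/24677 + (114*39)/(-23520))) = (20505 - 34162)*(-1665 + (21402/24677 + (114*39)/(-23520))) = -13657*(-1665 + (21402*(1/24677) + 4446*(-1/23520))) = -13657*(-1665 + (21402/24677 - 741/3920)) = -13657*(-1665 + 65610183/96733840) = -13657*(-160996233417/96733840) = 314103651396567/13819120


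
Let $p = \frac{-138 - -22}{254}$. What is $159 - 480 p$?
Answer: $\frac{48033}{127} \approx 378.21$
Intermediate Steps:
$p = - \frac{58}{127}$ ($p = \left(-138 + 22\right) \frac{1}{254} = \left(-116\right) \frac{1}{254} = - \frac{58}{127} \approx -0.45669$)
$159 - 480 p = 159 - - \frac{27840}{127} = 159 + \frac{27840}{127} = \frac{48033}{127}$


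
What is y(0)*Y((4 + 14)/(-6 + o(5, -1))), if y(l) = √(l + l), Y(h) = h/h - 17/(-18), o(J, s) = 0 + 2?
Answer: 0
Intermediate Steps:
o(J, s) = 2
Y(h) = 35/18 (Y(h) = 1 - 17*(-1/18) = 1 + 17/18 = 35/18)
y(l) = √2*√l (y(l) = √(2*l) = √2*√l)
y(0)*Y((4 + 14)/(-6 + o(5, -1))) = (√2*√0)*(35/18) = (√2*0)*(35/18) = 0*(35/18) = 0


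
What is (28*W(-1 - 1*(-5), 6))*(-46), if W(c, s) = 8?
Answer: -10304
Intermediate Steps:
(28*W(-1 - 1*(-5), 6))*(-46) = (28*8)*(-46) = 224*(-46) = -10304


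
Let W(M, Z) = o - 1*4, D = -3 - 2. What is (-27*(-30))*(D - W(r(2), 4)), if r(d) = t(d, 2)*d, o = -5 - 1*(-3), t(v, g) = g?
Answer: 810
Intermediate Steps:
o = -2 (o = -5 + 3 = -2)
D = -5
r(d) = 2*d
W(M, Z) = -6 (W(M, Z) = -2 - 1*4 = -2 - 4 = -6)
(-27*(-30))*(D - W(r(2), 4)) = (-27*(-30))*(-5 - 1*(-6)) = 810*(-5 + 6) = 810*1 = 810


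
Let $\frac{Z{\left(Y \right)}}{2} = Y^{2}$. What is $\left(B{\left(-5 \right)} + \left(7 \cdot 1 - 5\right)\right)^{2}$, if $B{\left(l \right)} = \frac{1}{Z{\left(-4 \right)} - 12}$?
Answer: $\frac{1681}{400} \approx 4.2025$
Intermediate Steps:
$Z{\left(Y \right)} = 2 Y^{2}$
$B{\left(l \right)} = \frac{1}{20}$ ($B{\left(l \right)} = \frac{1}{2 \left(-4\right)^{2} - 12} = \frac{1}{2 \cdot 16 - 12} = \frac{1}{32 - 12} = \frac{1}{20}$)
$\left(B{\left(-5 \right)} + \left(7 \cdot 1 - 5\right)\right)^{2} = \left(\frac{1}{20} + \left(7 \cdot 1 - 5\right)\right)^{2} = \left(\frac{1}{20} + \left(7 - 5\right)\right)^{2} = \left(\frac{1}{20} + 2\right)^{2} = \left(\frac{41}{20}\right)^{2} = \frac{1681}{400}$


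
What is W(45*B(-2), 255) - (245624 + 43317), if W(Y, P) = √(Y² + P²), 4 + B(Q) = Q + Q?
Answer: -288941 + 15*√865 ≈ -2.8850e+5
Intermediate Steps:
B(Q) = -4 + 2*Q (B(Q) = -4 + (Q + Q) = -4 + 2*Q)
W(Y, P) = √(P² + Y²)
W(45*B(-2), 255) - (245624 + 43317) = √(255² + (45*(-4 + 2*(-2)))²) - (245624 + 43317) = √(65025 + (45*(-4 - 4))²) - 1*288941 = √(65025 + (45*(-8))²) - 288941 = √(65025 + (-360)²) - 288941 = √(65025 + 129600) - 288941 = √194625 - 288941 = 15*√865 - 288941 = -288941 + 15*√865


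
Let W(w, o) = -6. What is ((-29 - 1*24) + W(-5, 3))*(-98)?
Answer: 5782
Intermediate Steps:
((-29 - 1*24) + W(-5, 3))*(-98) = ((-29 - 1*24) - 6)*(-98) = ((-29 - 24) - 6)*(-98) = (-53 - 6)*(-98) = -59*(-98) = 5782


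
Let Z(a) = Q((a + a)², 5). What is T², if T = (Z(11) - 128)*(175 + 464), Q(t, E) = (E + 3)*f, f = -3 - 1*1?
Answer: 10453017600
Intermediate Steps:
f = -4 (f = -3 - 1 = -4)
Q(t, E) = -12 - 4*E (Q(t, E) = (E + 3)*(-4) = (3 + E)*(-4) = -12 - 4*E)
Z(a) = -32 (Z(a) = -12 - 4*5 = -12 - 20 = -32)
T = -102240 (T = (-32 - 128)*(175 + 464) = -160*639 = -102240)
T² = (-102240)² = 10453017600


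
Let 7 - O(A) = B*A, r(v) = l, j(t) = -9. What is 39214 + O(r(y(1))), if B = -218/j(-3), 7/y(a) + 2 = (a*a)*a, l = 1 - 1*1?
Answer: 39221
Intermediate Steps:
l = 0 (l = 1 - 1 = 0)
y(a) = 7/(-2 + a**3) (y(a) = 7/(-2 + (a*a)*a) = 7/(-2 + a**2*a) = 7/(-2 + a**3))
r(v) = 0
B = 218/9 (B = -218/(-9) = -218*(-1/9) = 218/9 ≈ 24.222)
O(A) = 7 - 218*A/9
39214 + O(r(y(1))) = 39214 + (7 - 218/9*0) = 39214 + (7 + 0) = 39214 + 7 = 39221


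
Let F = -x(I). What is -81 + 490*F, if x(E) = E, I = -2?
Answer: 899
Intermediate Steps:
F = 2 (F = -1*(-2) = 2)
-81 + 490*F = -81 + 490*2 = -81 + 980 = 899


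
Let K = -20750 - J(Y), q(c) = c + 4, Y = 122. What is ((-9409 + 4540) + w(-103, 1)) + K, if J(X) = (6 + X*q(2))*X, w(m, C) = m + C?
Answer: -115757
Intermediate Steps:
w(m, C) = C + m
q(c) = 4 + c
J(X) = X*(6 + 6*X) (J(X) = (6 + X*(4 + 2))*X = (6 + X*6)*X = (6 + 6*X)*X = X*(6 + 6*X))
K = -110786 (K = -20750 - 6*122*(1 + 122) = -20750 - 6*122*123 = -20750 - 1*90036 = -20750 - 90036 = -110786)
((-9409 + 4540) + w(-103, 1)) + K = ((-9409 + 4540) + (1 - 103)) - 110786 = (-4869 - 102) - 110786 = -4971 - 110786 = -115757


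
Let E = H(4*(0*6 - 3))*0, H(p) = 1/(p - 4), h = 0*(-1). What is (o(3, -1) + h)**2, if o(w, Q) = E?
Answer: 0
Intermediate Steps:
h = 0
H(p) = 1/(-4 + p)
E = 0 (E = 0/(-4 + 4*(0*6 - 3)) = 0/(-4 + 4*(0 - 3)) = 0/(-4 + 4*(-3)) = 0/(-4 - 12) = 0/(-16) = -1/16*0 = 0)
o(w, Q) = 0
(o(3, -1) + h)**2 = (0 + 0)**2 = 0**2 = 0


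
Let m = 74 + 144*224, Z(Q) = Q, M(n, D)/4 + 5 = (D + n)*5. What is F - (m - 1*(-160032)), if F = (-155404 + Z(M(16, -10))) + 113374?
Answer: -234292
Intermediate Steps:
M(n, D) = -20 + 20*D + 20*n (M(n, D) = -20 + 4*((D + n)*5) = -20 + 4*(5*D + 5*n) = -20 + (20*D + 20*n) = -20 + 20*D + 20*n)
F = -41930 (F = (-155404 + (-20 + 20*(-10) + 20*16)) + 113374 = (-155404 + (-20 - 200 + 320)) + 113374 = (-155404 + 100) + 113374 = -155304 + 113374 = -41930)
m = 32330 (m = 74 + 32256 = 32330)
F - (m - 1*(-160032)) = -41930 - (32330 - 1*(-160032)) = -41930 - (32330 + 160032) = -41930 - 1*192362 = -41930 - 192362 = -234292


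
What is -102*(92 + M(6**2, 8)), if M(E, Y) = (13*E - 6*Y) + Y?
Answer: -53040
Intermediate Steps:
M(E, Y) = -5*Y + 13*E (M(E, Y) = (-6*Y + 13*E) + Y = -5*Y + 13*E)
-102*(92 + M(6**2, 8)) = -102*(92 + (-5*8 + 13*6**2)) = -102*(92 + (-40 + 13*36)) = -102*(92 + (-40 + 468)) = -102*(92 + 428) = -102*520 = -53040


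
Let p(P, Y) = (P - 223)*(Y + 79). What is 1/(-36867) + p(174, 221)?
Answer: -541944901/36867 ≈ -14700.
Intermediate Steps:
p(P, Y) = (-223 + P)*(79 + Y)
1/(-36867) + p(174, 221) = 1/(-36867) + (-17617 - 223*221 + 79*174 + 174*221) = -1/36867 + (-17617 - 49283 + 13746 + 38454) = -1/36867 - 14700 = -541944901/36867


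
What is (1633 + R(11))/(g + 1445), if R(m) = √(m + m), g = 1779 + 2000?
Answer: 1633/5224 + √22/5224 ≈ 0.31349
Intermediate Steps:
g = 3779
R(m) = √2*√m (R(m) = √(2*m) = √2*√m)
(1633 + R(11))/(g + 1445) = (1633 + √2*√11)/(3779 + 1445) = (1633 + √22)/5224 = (1633 + √22)*(1/5224) = 1633/5224 + √22/5224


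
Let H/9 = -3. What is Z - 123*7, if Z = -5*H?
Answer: -726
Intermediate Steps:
H = -27 (H = 9*(-3) = -27)
Z = 135 (Z = -5*(-27) = 135)
Z - 123*7 = 135 - 123*7 = 135 - 861 = -726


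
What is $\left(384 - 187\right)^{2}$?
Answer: $38809$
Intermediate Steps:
$\left(384 - 187\right)^{2} = 197^{2} = 38809$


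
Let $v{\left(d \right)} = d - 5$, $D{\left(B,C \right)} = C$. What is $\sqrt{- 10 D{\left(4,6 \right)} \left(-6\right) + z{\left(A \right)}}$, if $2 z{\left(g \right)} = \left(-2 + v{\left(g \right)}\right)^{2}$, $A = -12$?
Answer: $\frac{\sqrt{2162}}{2} \approx 23.249$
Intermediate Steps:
$v{\left(d \right)} = -5 + d$ ($v{\left(d \right)} = d - 5 = -5 + d$)
$z{\left(g \right)} = \frac{\left(-7 + g\right)^{2}}{2}$ ($z{\left(g \right)} = \frac{\left(-2 + \left(-5 + g\right)\right)^{2}}{2} = \frac{\left(-7 + g\right)^{2}}{2}$)
$\sqrt{- 10 D{\left(4,6 \right)} \left(-6\right) + z{\left(A \right)}} = \sqrt{\left(-10\right) 6 \left(-6\right) + \frac{\left(-7 - 12\right)^{2}}{2}} = \sqrt{\left(-60\right) \left(-6\right) + \frac{\left(-19\right)^{2}}{2}} = \sqrt{360 + \frac{1}{2} \cdot 361} = \sqrt{360 + \frac{361}{2}} = \sqrt{\frac{1081}{2}} = \frac{\sqrt{2162}}{2}$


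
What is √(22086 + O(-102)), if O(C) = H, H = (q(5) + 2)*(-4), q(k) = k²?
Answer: 3*√2442 ≈ 148.25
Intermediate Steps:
H = -108 (H = (5² + 2)*(-4) = (25 + 2)*(-4) = 27*(-4) = -108)
O(C) = -108
√(22086 + O(-102)) = √(22086 - 108) = √21978 = 3*√2442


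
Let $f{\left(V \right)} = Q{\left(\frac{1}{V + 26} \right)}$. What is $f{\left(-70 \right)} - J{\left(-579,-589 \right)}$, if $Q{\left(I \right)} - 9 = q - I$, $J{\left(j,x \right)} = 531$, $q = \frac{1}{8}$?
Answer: $- \frac{45923}{88} \approx -521.85$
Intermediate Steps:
$q = \frac{1}{8} \approx 0.125$
$Q{\left(I \right)} = \frac{73}{8} - I$ ($Q{\left(I \right)} = 9 - \left(- \frac{1}{8} + I\right) = \frac{73}{8} - I$)
$f{\left(V \right)} = \frac{73}{8} - \frac{1}{26 + V}$ ($f{\left(V \right)} = \frac{73}{8} - \frac{1}{V + 26} = \frac{73}{8} - \frac{1}{26 + V}$)
$f{\left(-70 \right)} - J{\left(-579,-589 \right)} = \frac{1890 + 73 \left(-70\right)}{8 \left(26 - 70\right)} - 531 = \frac{1890 - 5110}{8 \left(-44\right)} - 531 = \frac{1}{8} \left(- \frac{1}{44}\right) \left(-3220\right) - 531 = \frac{805}{88} - 531 = - \frac{45923}{88}$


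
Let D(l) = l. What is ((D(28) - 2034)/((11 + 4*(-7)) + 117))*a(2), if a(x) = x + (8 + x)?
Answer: -6018/25 ≈ -240.72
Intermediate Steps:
a(x) = 8 + 2*x
((D(28) - 2034)/((11 + 4*(-7)) + 117))*a(2) = ((28 - 2034)/((11 + 4*(-7)) + 117))*(8 + 2*2) = (-2006/((11 - 28) + 117))*(8 + 4) = -2006/(-17 + 117)*12 = -2006/100*12 = -2006*1/100*12 = -1003/50*12 = -6018/25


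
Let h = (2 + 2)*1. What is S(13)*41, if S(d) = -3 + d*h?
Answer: 2009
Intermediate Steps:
h = 4 (h = 4*1 = 4)
S(d) = -3 + 4*d (S(d) = -3 + d*4 = -3 + 4*d)
S(13)*41 = (-3 + 4*13)*41 = (-3 + 52)*41 = 49*41 = 2009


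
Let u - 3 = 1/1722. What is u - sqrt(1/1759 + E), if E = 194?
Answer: 5167/1722 - sqrt(600253473)/1759 ≈ -10.928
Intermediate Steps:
u = 5167/1722 (u = 3 + 1/1722 = 5167/1722 ≈ 3.0006)
u - sqrt(1/1759 + E) = 5167/1722 - sqrt(1/1759 + 194) = 5167/1722 - sqrt(341247/1759) = 5167/1722 - sqrt(600253473)/1759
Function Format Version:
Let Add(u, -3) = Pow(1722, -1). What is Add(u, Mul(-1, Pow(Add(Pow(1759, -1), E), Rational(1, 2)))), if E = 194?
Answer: Add(Rational(5167, 1722), Mul(Rational(-1, 1759), Pow(600253473, Rational(1, 2)))) ≈ -10.928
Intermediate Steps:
u = Rational(5167, 1722) (u = Add(3, Pow(1722, -1)) = Add(3, Rational(1, 1722)) = Rational(5167, 1722) ≈ 3.0006)
Add(u, Mul(-1, Pow(Add(Pow(1759, -1), E), Rational(1, 2)))) = Add(Rational(5167, 1722), Mul(-1, Pow(Add(Pow(1759, -1), 194), Rational(1, 2)))) = Add(Rational(5167, 1722), Mul(-1, Pow(Add(Rational(1, 1759), 194), Rational(1, 2)))) = Add(Rational(5167, 1722), Mul(-1, Pow(Rational(341247, 1759), Rational(1, 2)))) = Add(Rational(5167, 1722), Mul(-1, Mul(Rational(1, 1759), Pow(600253473, Rational(1, 2))))) = Add(Rational(5167, 1722), Mul(Rational(-1, 1759), Pow(600253473, Rational(1, 2))))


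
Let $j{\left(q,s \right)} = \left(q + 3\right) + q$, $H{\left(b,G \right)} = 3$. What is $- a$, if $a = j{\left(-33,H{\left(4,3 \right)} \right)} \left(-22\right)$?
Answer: $-1386$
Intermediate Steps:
$j{\left(q,s \right)} = 3 + 2 q$ ($j{\left(q,s \right)} = \left(3 + q\right) + q = 3 + 2 q$)
$a = 1386$ ($a = \left(3 + 2 \left(-33\right)\right) \left(-22\right) = \left(3 - 66\right) \left(-22\right) = \left(-63\right) \left(-22\right) = 1386$)
$- a = \left(-1\right) 1386 = -1386$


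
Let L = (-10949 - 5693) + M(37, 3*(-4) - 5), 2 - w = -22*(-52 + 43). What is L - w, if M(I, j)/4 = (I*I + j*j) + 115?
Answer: -9354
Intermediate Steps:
M(I, j) = 460 + 4*I**2 + 4*j**2 (M(I, j) = 4*((I*I + j*j) + 115) = 4*((I**2 + j**2) + 115) = 4*(115 + I**2 + j**2) = 460 + 4*I**2 + 4*j**2)
w = -196 (w = 2 - (-22)*(-52 + 43) = 2 - (-22)*(-9) = 2 - 1*198 = 2 - 198 = -196)
L = -9550 (L = (-10949 - 5693) + (460 + 4*37**2 + 4*(3*(-4) - 5)**2) = -16642 + (460 + 4*1369 + 4*(-12 - 5)**2) = -16642 + (460 + 5476 + 4*(-17)**2) = -16642 + (460 + 5476 + 4*289) = -16642 + (460 + 5476 + 1156) = -16642 + 7092 = -9550)
L - w = -9550 - 1*(-196) = -9550 + 196 = -9354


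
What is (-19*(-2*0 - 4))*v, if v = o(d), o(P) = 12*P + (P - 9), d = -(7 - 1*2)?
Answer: -5624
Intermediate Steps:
d = -5 (d = -(7 - 2) = -1*5 = -5)
o(P) = -9 + 13*P (o(P) = 12*P + (-9 + P) = -9 + 13*P)
v = -74 (v = -9 + 13*(-5) = -9 - 65 = -74)
(-19*(-2*0 - 4))*v = -19*(-2*0 - 4)*(-74) = -19*(0 - 4)*(-74) = -19*(-4)*(-74) = 76*(-74) = -5624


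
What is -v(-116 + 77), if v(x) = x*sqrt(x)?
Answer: 39*I*sqrt(39) ≈ 243.55*I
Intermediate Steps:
v(x) = x**(3/2)
-v(-116 + 77) = -(-116 + 77)**(3/2) = -(-39)**(3/2) = -(-39)*I*sqrt(39) = 39*I*sqrt(39)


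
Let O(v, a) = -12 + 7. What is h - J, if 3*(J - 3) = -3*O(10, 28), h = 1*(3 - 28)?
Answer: -33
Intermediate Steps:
h = -25 (h = 1*(-25) = -25)
O(v, a) = -5
J = 8 (J = 3 + (-3*(-5))/3 = 3 + (⅓)*15 = 3 + 5 = 8)
h - J = -25 - 1*8 = -25 - 8 = -33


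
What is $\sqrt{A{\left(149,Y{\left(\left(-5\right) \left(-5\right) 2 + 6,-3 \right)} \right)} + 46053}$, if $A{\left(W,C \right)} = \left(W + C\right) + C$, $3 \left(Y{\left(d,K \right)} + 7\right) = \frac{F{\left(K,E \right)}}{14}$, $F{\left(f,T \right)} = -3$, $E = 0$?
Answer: $\frac{\sqrt{2263205}}{7} \approx 214.91$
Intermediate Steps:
$Y{\left(d,K \right)} = - \frac{99}{14}$ ($Y{\left(d,K \right)} = -7 + \frac{\left(-3\right) \frac{1}{14}}{3} = -7 + \frac{1}{3} \left(- \frac{3}{14}\right) = -7 - \frac{1}{14} = - \frac{99}{14}$)
$A{\left(W,C \right)} = W + 2 C$ ($A{\left(W,C \right)} = \left(C + W\right) + C = W + 2 C$)
$\sqrt{A{\left(149,Y{\left(\left(-5\right) \left(-5\right) 2 + 6,-3 \right)} \right)} + 46053} = \sqrt{\left(149 + 2 \left(- \frac{99}{14}\right)\right) + 46053} = \sqrt{\left(149 - \frac{99}{7}\right) + 46053} = \sqrt{\frac{944}{7} + 46053} = \sqrt{\frac{323315}{7}} = \frac{\sqrt{2263205}}{7}$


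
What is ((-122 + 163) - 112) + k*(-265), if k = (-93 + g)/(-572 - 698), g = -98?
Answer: -28157/254 ≈ -110.85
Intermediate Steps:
k = 191/1270 (k = (-93 - 98)/(-572 - 698) = -191/(-1270) = -191*(-1/1270) = 191/1270 ≈ 0.15039)
((-122 + 163) - 112) + k*(-265) = ((-122 + 163) - 112) + (191/1270)*(-265) = (41 - 112) - 10123/254 = -71 - 10123/254 = -28157/254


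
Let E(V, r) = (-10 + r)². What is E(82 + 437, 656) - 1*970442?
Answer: -553126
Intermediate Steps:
E(82 + 437, 656) - 1*970442 = (-10 + 656)² - 1*970442 = 646² - 970442 = 417316 - 970442 = -553126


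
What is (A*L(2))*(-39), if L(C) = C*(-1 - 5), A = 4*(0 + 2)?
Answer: 3744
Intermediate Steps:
A = 8 (A = 4*2 = 8)
L(C) = -6*C (L(C) = C*(-6) = -6*C)
(A*L(2))*(-39) = (8*(-6*2))*(-39) = (8*(-12))*(-39) = -96*(-39) = 3744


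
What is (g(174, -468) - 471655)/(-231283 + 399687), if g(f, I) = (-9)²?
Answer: -235787/84202 ≈ -2.8003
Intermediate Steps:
g(f, I) = 81
(g(174, -468) - 471655)/(-231283 + 399687) = (81 - 471655)/(-231283 + 399687) = -471574/168404 = -471574*1/168404 = -235787/84202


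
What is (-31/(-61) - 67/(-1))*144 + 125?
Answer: 600617/61 ≈ 9846.2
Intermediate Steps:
(-31/(-61) - 67/(-1))*144 + 125 = (-31*(-1/61) - 67*(-1))*144 + 125 = (31/61 + 67)*144 + 125 = (4118/61)*144 + 125 = 592992/61 + 125 = 600617/61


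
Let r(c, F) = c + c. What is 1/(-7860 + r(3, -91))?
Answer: -1/7854 ≈ -0.00012732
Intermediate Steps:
r(c, F) = 2*c
1/(-7860 + r(3, -91)) = 1/(-7860 + 2*3) = 1/(-7860 + 6) = 1/(-7854) = -1/7854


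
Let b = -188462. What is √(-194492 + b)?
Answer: 13*I*√2266 ≈ 618.83*I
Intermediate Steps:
√(-194492 + b) = √(-194492 - 188462) = √(-382954) = 13*I*√2266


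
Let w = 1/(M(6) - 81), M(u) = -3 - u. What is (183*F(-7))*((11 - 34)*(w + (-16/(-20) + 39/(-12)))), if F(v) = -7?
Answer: -4350703/60 ≈ -72512.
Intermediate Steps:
w = -1/90 (w = 1/((-3 - 1*6) - 81) = 1/((-3 - 6) - 81) = 1/(-9 - 81) = 1/(-90) = -1/90 ≈ -0.011111)
(183*F(-7))*((11 - 34)*(w + (-16/(-20) + 39/(-12)))) = (183*(-7))*((11 - 34)*(-1/90 + (-16/(-20) + 39/(-12)))) = -(-29463)*(-1/90 + (-16*(-1/20) + 39*(-1/12))) = -(-29463)*(-1/90 + (4/5 - 13/4)) = -(-29463)*(-1/90 - 49/20) = -(-29463)*(-443)/180 = -1281*10189/180 = -4350703/60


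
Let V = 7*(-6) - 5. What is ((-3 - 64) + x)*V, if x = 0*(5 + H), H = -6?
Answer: 3149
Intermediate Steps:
V = -47 (V = -42 - 5 = -47)
x = 0 (x = 0*(5 - 6) = 0*(-1) = 0)
((-3 - 64) + x)*V = ((-3 - 64) + 0)*(-47) = (-67 + 0)*(-47) = -67*(-47) = 3149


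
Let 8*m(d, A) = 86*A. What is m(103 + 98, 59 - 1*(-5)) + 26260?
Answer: 26948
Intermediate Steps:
m(d, A) = 43*A/4 (m(d, A) = (86*A)/8 = 43*A/4)
m(103 + 98, 59 - 1*(-5)) + 26260 = 43*(59 - 1*(-5))/4 + 26260 = 43*(59 + 5)/4 + 26260 = (43/4)*64 + 26260 = 688 + 26260 = 26948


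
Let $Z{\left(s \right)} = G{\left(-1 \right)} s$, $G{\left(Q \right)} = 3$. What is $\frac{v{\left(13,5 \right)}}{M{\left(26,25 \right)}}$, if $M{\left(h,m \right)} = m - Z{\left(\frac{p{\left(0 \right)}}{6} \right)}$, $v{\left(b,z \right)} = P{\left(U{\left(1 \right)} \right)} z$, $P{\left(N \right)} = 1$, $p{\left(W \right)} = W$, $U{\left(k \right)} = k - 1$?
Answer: $\frac{1}{5} \approx 0.2$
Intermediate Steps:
$U{\left(k \right)} = -1 + k$
$v{\left(b,z \right)} = z$ ($v{\left(b,z \right)} = 1 z = z$)
$Z{\left(s \right)} = 3 s$
$M{\left(h,m \right)} = m$ ($M{\left(h,m \right)} = m - 3 \cdot \frac{0}{6} = m - 3 \cdot 0 \cdot \frac{1}{6} = m - 3 \cdot 0 = m - 0 = m + 0 = m$)
$\frac{v{\left(13,5 \right)}}{M{\left(26,25 \right)}} = \frac{5}{25} = 5 \cdot \frac{1}{25} = \frac{1}{5}$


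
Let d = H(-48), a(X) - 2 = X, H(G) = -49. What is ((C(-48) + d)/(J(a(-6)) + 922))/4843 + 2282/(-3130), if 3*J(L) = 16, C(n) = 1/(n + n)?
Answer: -491941791037/674739158080 ≈ -0.72908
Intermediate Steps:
C(n) = 1/(2*n)
a(X) = 2 + X
J(L) = 16/3 (J(L) = (⅓)*16 = 16/3)
d = -49
((C(-48) + d)/(J(a(-6)) + 922))/4843 + 2282/(-3130) = (((½)/(-48) - 49)/(16/3 + 922))/4843 + 2282/(-3130) = (((½)*(-1/48) - 49)/(2782/3))*(1/4843) + 2282*(-1/3130) = ((-1/96 - 49)*(3/2782))*(1/4843) - 1141/1565 = -4705/96*3/2782*(1/4843) - 1141/1565 = -4705/89024*1/4843 - 1141/1565 = -4705/431143232 - 1141/1565 = -491941791037/674739158080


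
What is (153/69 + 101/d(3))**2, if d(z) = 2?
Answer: 5880625/2116 ≈ 2779.1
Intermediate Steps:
(153/69 + 101/d(3))**2 = (153/69 + 101/2)**2 = (153*(1/69) + 101*(1/2))**2 = (51/23 + 101/2)**2 = (2425/46)**2 = 5880625/2116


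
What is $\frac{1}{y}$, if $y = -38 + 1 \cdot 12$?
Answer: $- \frac{1}{26} \approx -0.038462$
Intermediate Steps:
$y = -26$ ($y = -38 + 12 = -26$)
$\frac{1}{y} = \frac{1}{-26} = - \frac{1}{26}$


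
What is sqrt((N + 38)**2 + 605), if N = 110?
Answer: 3*sqrt(2501) ≈ 150.03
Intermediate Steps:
sqrt((N + 38)**2 + 605) = sqrt((110 + 38)**2 + 605) = sqrt(148**2 + 605) = sqrt(21904 + 605) = sqrt(22509) = 3*sqrt(2501)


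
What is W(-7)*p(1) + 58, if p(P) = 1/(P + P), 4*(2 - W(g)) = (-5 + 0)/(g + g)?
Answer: 6603/112 ≈ 58.955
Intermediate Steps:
W(g) = 2 + 5/(8*g) (W(g) = 2 - (-5 + 0)/(4*(g + g)) = 2 - (-5)/(4*(2*g)) = 2 - (-5)*1/(2*g)/4 = 2 - (-5)/(8*g) = 2 + 5/(8*g))
p(P) = 1/(2*P)
W(-7)*p(1) + 58 = (2 + (5/8)/(-7))*((½)/1) + 58 = (2 + (5/8)*(-⅐))*((½)*1) + 58 = (2 - 5/56)*(½) + 58 = (107/56)*(½) + 58 = 107/112 + 58 = 6603/112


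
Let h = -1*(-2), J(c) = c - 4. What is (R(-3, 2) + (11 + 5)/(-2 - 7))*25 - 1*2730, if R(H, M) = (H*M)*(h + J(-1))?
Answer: -20920/9 ≈ -2324.4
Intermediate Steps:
J(c) = -4 + c
h = 2
R(H, M) = -3*H*M (R(H, M) = (H*M)*(2 + (-4 - 1)) = (H*M)*(2 - 5) = (H*M)*(-3) = -3*H*M)
(R(-3, 2) + (11 + 5)/(-2 - 7))*25 - 1*2730 = (-3*(-3)*2 + (11 + 5)/(-2 - 7))*25 - 1*2730 = (18 + 16/(-9))*25 - 2730 = (18 + 16*(-⅑))*25 - 2730 = (18 - 16/9)*25 - 2730 = (146/9)*25 - 2730 = 3650/9 - 2730 = -20920/9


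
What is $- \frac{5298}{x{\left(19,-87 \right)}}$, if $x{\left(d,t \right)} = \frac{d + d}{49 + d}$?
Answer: $- \frac{180132}{19} \approx -9480.6$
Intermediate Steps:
$x{\left(d,t \right)} = \frac{2 d}{49 + d}$
$- \frac{5298}{x{\left(19,-87 \right)}} = - \frac{5298}{2 \cdot 19 \frac{1}{49 + 19}} = - \frac{5298}{2 \cdot 19 \cdot \frac{1}{68}} = - \frac{5298}{\frac{19}{34}} = \left(-5298\right) \frac{34}{19} = - \frac{180132}{19}$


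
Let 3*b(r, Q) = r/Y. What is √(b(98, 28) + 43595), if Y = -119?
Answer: √113389881/51 ≈ 208.79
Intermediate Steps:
b(r, Q) = -r/357 (b(r, Q) = (r/(-119))/3 = (r*(-1/119))/3 = (-r/119)/3 = -r/357)
√(b(98, 28) + 43595) = √(-1/357*98 + 43595) = √(-14/51 + 43595) = √(2223331/51) = √113389881/51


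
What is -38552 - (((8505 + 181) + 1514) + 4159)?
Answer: -52911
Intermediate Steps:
-38552 - (((8505 + 181) + 1514) + 4159) = -38552 - ((8686 + 1514) + 4159) = -38552 - (10200 + 4159) = -38552 - 1*14359 = -38552 - 14359 = -52911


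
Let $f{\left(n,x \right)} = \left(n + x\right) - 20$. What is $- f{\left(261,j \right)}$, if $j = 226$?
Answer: $-467$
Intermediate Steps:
$f{\left(n,x \right)} = -20 + n + x$
$- f{\left(261,j \right)} = - (-20 + 261 + 226) = \left(-1\right) 467 = -467$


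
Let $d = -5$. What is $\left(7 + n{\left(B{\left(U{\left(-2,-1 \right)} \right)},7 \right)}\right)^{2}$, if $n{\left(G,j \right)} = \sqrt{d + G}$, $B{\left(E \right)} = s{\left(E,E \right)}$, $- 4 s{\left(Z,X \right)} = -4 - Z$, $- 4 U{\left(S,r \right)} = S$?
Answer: $\frac{\left(28 + i \sqrt{62}\right)^{2}}{16} \approx 45.125 + 27.559 i$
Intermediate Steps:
$U{\left(S,r \right)} = - \frac{S}{4}$
$s{\left(Z,X \right)} = 1 + \frac{Z}{4}$ ($s{\left(Z,X \right)} = - \frac{-4 - Z}{4} = 1 + \frac{Z}{4}$)
$B{\left(E \right)} = 1 + \frac{E}{4}$
$n{\left(G,j \right)} = \sqrt{-5 + G}$
$\left(7 + n{\left(B{\left(U{\left(-2,-1 \right)} \right)},7 \right)}\right)^{2} = \left(7 + \sqrt{-5 + \left(1 + \frac{\left(- \frac{1}{4}\right) \left(-2\right)}{4}\right)}\right)^{2} = \left(7 + \sqrt{-5 + \left(1 + \frac{1}{4} \cdot \frac{1}{2}\right)}\right)^{2} = \left(7 + \sqrt{-5 + \left(1 + \frac{1}{8}\right)}\right)^{2} = \left(7 + \sqrt{-5 + \frac{9}{8}}\right)^{2} = \left(7 + \sqrt{- \frac{31}{8}}\right)^{2} = \left(7 + \frac{i \sqrt{62}}{4}\right)^{2}$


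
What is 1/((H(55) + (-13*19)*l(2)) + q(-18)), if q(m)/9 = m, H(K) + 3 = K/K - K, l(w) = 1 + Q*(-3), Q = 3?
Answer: 1/1757 ≈ 0.00056915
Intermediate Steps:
l(w) = -8 (l(w) = 1 + 3*(-3) = 1 - 9 = -8)
H(K) = -2 - K (H(K) = -3 + (K/K - K) = -3 + (1 - K) = -2 - K)
q(m) = 9*m
1/((H(55) + (-13*19)*l(2)) + q(-18)) = 1/(((-2 - 1*55) - 13*19*(-8)) + 9*(-18)) = 1/(((-2 - 55) - 247*(-8)) - 162) = 1/((-57 + 1976) - 162) = 1/(1919 - 162) = 1/1757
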